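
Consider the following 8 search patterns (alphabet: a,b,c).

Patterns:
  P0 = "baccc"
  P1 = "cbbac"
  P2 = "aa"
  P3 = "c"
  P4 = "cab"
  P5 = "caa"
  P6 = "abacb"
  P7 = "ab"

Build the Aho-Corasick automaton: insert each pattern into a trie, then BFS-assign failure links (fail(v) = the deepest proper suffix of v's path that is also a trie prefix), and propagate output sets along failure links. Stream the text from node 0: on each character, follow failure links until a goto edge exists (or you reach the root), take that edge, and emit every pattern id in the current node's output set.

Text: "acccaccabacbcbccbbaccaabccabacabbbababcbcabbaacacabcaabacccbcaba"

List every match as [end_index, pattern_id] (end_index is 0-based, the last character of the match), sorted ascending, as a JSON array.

Construct AC machine:
Trie (insert patterns):
  0='ε' goto a→11 b→1 c→6
  1='b' goto a→2
  2='ba' goto c→3
  3='bac' goto c→4
  4='bacc' goto c→5
  5='baccc' goto ·  ←P0
  6='c' goto a→13 b→7  ←P3
  7='cb' goto b→8
  8='cbb' goto a→9
  9='cbba' goto c→10
  10='cbbac' goto ·  ←P1
  11='a' goto a→12 b→16
  12='aa' goto ·  ←P2
  13='ca' goto a→15 b→14
  14='cab' goto ·  ←P4
  15='caa' goto ·  ←P5
  16='ab' goto a→17  ←P7
  17='aba' goto c→18
  18='abac' goto b→19
  19='abacb' goto ·  ←P6

Failure links (BFS by depth):
  n1('b'): parent n0 fail=0; on 'b' 0 → fail=0;  out ∅∪∅=∅
  n6('c'): parent n0 fail=0; on 'c' 0 → fail=0;  out {3}∪∅={3}
  n11('a'): parent n0 fail=0; on 'a' 0 → fail=0;  out ∅∪∅=∅
  n2('ba'): parent n1 fail=0; on 'a' 0 → fail=11;  out ∅∪∅=∅
  n7('cb'): parent n6 fail=0; on 'b' 0 → fail=1;  out ∅∪∅=∅
  n12('aa'): parent n11 fail=0; on 'a' 0 → fail=11;  out {2}∪∅={2}
  n13('ca'): parent n6 fail=0; on 'a' 0 → fail=11;  out ∅∪∅=∅
  n16('ab'): parent n11 fail=0; on 'b' 0 → fail=1;  out {7}∪∅={7}
  n3('bac'): parent n2 fail=11; on 'c' 11→0 → fail=6;  out ∅∪{3}={3}
  n8('cbb'): parent n7 fail=1; on 'b' 1→0 → fail=1;  out ∅∪∅=∅
  n14('cab'): parent n13 fail=11; on 'b' 11 → fail=16;  out {4}∪{7}={4,7}
  n15('caa'): parent n13 fail=11; on 'a' 11 → fail=12;  out {5}∪{2}={2,5}
  n17('aba'): parent n16 fail=1; on 'a' 1 → fail=2;  out ∅∪∅=∅
  n4('bacc'): parent n3 fail=6; on 'c' 6→0 → fail=6;  out ∅∪{3}={3}
  n9('cbba'): parent n8 fail=1; on 'a' 1 → fail=2;  out ∅∪∅=∅
  n18('abac'): parent n17 fail=2; on 'c' 2 → fail=3;  out ∅∪{3}={3}
  n5('baccc'): parent n4 fail=6; on 'c' 6→0 → fail=6;  out {0}∪{3}={0,3}
  n10('cbbac'): parent n9 fail=2; on 'c' 2 → fail=3;  out {1}∪{3}={1,3}
  n19('abacb'): parent n18 fail=3; on 'b' 3→6 → fail=7;  out {6}∪∅={6}

Scan:
[0] read 'a'  n0⇒n11
[1] read 'c'  n11⇒n6 (via fail)  → match P3@[1:1]
[2] read 'c'  n6⇒n6 (via fail)  → match P3@[2:2]
[3] read 'c'  n6⇒n6 (via fail)  → match P3@[3:3]
[4] read 'a'  n6⇒n13
[5] read 'c'  n13⇒n6 (via fail)  → match P3@[5:5]
[6] read 'c'  n6⇒n6 (via fail)  → match P3@[6:6]
[7] read 'a'  n6⇒n13
[8] read 'b'  n13⇒n14  → match P4@[6:8],P7@[7:8]
[9] read 'a'  n14⇒n17 (via fail)
[10] read 'c'  n17⇒n18  → match P3@[10:10]
[11] read 'b'  n18⇒n19  → match P6@[7:11]
[12] read 'c'  n19⇒n6 (via fail)  → match P3@[12:12]
[13] read 'b'  n6⇒n7
[14] read 'c'  n7⇒n6 (via fail)  → match P3@[14:14]
[15] read 'c'  n6⇒n6 (via fail)  → match P3@[15:15]
[16] read 'b'  n6⇒n7
[17] read 'b'  n7⇒n8
[18] read 'a'  n8⇒n9
[19] read 'c'  n9⇒n10  → match P1@[15:19],P3@[19:19]
[20] read 'c'  n10⇒n4 (via fail)  → match P3@[20:20]
[21] read 'a'  n4⇒n13 (via fail)
[22] read 'a'  n13⇒n15  → match P2@[21:22],P5@[20:22]
[23] read 'b'  n15⇒n16 (via fail)  → match P7@[22:23]
[24] read 'c'  n16⇒n6 (via fail)  → match P3@[24:24]
[25] read 'c'  n6⇒n6 (via fail)  → match P3@[25:25]
[26] read 'a'  n6⇒n13
[27] read 'b'  n13⇒n14  → match P4@[25:27],P7@[26:27]
[28] read 'a'  n14⇒n17 (via fail)
[29] read 'c'  n17⇒n18  → match P3@[29:29]
[30] read 'a'  n18⇒n13 (via fail)
[31] read 'b'  n13⇒n14  → match P4@[29:31],P7@[30:31]
[32] read 'b'  n14⇒n1 (via fail)
[33] read 'b'  n1⇒n1 (via fail)
[34] read 'a'  n1⇒n2
[35] read 'b'  n2⇒n16 (via fail)  → match P7@[34:35]
[36] read 'a'  n16⇒n17
[37] read 'b'  n17⇒n16 (via fail)  → match P7@[36:37]
[38] read 'c'  n16⇒n6 (via fail)  → match P3@[38:38]
[39] read 'b'  n6⇒n7
[40] read 'c'  n7⇒n6 (via fail)  → match P3@[40:40]
[41] read 'a'  n6⇒n13
[42] read 'b'  n13⇒n14  → match P4@[40:42],P7@[41:42]
[43] read 'b'  n14⇒n1 (via fail)
[44] read 'a'  n1⇒n2
[45] read 'a'  n2⇒n12 (via fail)  → match P2@[44:45]
[46] read 'c'  n12⇒n6 (via fail)  → match P3@[46:46]
[47] read 'a'  n6⇒n13
[48] read 'c'  n13⇒n6 (via fail)  → match P3@[48:48]
[49] read 'a'  n6⇒n13
[50] read 'b'  n13⇒n14  → match P4@[48:50],P7@[49:50]
[51] read 'c'  n14⇒n6 (via fail)  → match P3@[51:51]
[52] read 'a'  n6⇒n13
[53] read 'a'  n13⇒n15  → match P2@[52:53],P5@[51:53]
[54] read 'b'  n15⇒n16 (via fail)  → match P7@[53:54]
[55] read 'a'  n16⇒n17
[56] read 'c'  n17⇒n18  → match P3@[56:56]
[57] read 'c'  n18⇒n4 (via fail)  → match P3@[57:57]
[58] read 'c'  n4⇒n5  → match P0@[54:58],P3@[58:58]
[59] read 'b'  n5⇒n7 (via fail)
[60] read 'c'  n7⇒n6 (via fail)  → match P3@[60:60]
[61] read 'a'  n6⇒n13
[62] read 'b'  n13⇒n14  → match P4@[60:62],P7@[61:62]
[63] read 'a'  n14⇒n17 (via fail)

All matches (sorted): [[1,3],[2,3],[3,3],[5,3],[6,3],[8,4],[8,7],[10,3],[11,6],[12,3],[14,3],[15,3],[19,1],[19,3],[20,3],[22,2],[22,5],[23,7],[24,3],[25,3],[27,4],[27,7],[29,3],[31,4],[31,7],[35,7],[37,7],[38,3],[40,3],[42,4],[42,7],[45,2],[46,3],[48,3],[50,4],[50,7],[51,3],[53,2],[53,5],[54,7],[56,3],[57,3],[58,0],[58,3],[60,3],[62,4],[62,7]]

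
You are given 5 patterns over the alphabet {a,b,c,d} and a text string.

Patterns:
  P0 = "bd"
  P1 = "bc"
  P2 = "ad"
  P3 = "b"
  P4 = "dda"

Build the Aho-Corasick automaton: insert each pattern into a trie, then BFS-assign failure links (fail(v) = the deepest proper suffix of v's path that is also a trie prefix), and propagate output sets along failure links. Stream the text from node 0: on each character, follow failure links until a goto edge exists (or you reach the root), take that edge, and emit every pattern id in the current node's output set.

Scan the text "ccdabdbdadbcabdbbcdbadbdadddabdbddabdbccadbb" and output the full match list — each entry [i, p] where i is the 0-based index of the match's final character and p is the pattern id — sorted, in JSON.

Build:
Trie nodes:
  0='ε' goto a→4 b→1 d→6
  1='b' goto c→3 d→2  ←P3
  2='bd' goto ·  ←P0
  3='bc' goto ·  ←P1
  4='a' goto d→5
  5='ad' goto ·  ←P2
  6='d' goto d→7
  7='dd' goto a→8
  8='dda' goto ·  ←P4

BFS fail/out derivation:
  n1('b'): parent n0 fail=0; on 'b' 0 → fail=0;  out {3}∪∅={3}
  n4('a'): parent n0 fail=0; on 'a' 0 → fail=0;  out ∅∪∅=∅
  n6('d'): parent n0 fail=0; on 'd' 0 → fail=0;  out ∅∪∅=∅
  n2('bd'): parent n1 fail=0; on 'd' 0 → fail=6;  out {0}∪∅={0}
  n3('bc'): parent n1 fail=0; on 'c' 0 → fail=0;  out {1}∪∅={1}
  n5('ad'): parent n4 fail=0; on 'd' 0 → fail=6;  out {2}∪∅={2}
  n7('dd'): parent n6 fail=0; on 'd' 0 → fail=6;  out ∅∪∅=∅
  n8('dda'): parent n7 fail=6; on 'a' 6→0 → fail=4;  out {4}∪∅={4}

Scan:
i=0 'c': node 0→0
i=1 'c': node 0→0
i=2 'd': node 0→6
i=3 'a': node 6→4 (fail-walked)
i=4 'b': node 4→1 (fail-walked)  ** P3@[4:4]
i=5 'd': node 1→2  ** P0@[4:5]
i=6 'b': node 2→1 (fail-walked)  ** P3@[6:6]
i=7 'd': node 1→2  ** P0@[6:7]
i=8 'a': node 2→4 (fail-walked)
i=9 'd': node 4→5  ** P2@[8:9]
i=10 'b': node 5→1 (fail-walked)  ** P3@[10:10]
i=11 'c': node 1→3  ** P1@[10:11]
i=12 'a': node 3→4 (fail-walked)
i=13 'b': node 4→1 (fail-walked)  ** P3@[13:13]
i=14 'd': node 1→2  ** P0@[13:14]
i=15 'b': node 2→1 (fail-walked)  ** P3@[15:15]
i=16 'b': node 1→1 (fail-walked)  ** P3@[16:16]
i=17 'c': node 1→3  ** P1@[16:17]
i=18 'd': node 3→6 (fail-walked)
i=19 'b': node 6→1 (fail-walked)  ** P3@[19:19]
i=20 'a': node 1→4 (fail-walked)
i=21 'd': node 4→5  ** P2@[20:21]
i=22 'b': node 5→1 (fail-walked)  ** P3@[22:22]
i=23 'd': node 1→2  ** P0@[22:23]
i=24 'a': node 2→4 (fail-walked)
i=25 'd': node 4→5  ** P2@[24:25]
i=26 'd': node 5→7 (fail-walked)
i=27 'd': node 7→7 (fail-walked)
i=28 'a': node 7→8  ** P4@[26:28]
i=29 'b': node 8→1 (fail-walked)  ** P3@[29:29]
i=30 'd': node 1→2  ** P0@[29:30]
i=31 'b': node 2→1 (fail-walked)  ** P3@[31:31]
i=32 'd': node 1→2  ** P0@[31:32]
i=33 'd': node 2→7 (fail-walked)
i=34 'a': node 7→8  ** P4@[32:34]
i=35 'b': node 8→1 (fail-walked)  ** P3@[35:35]
i=36 'd': node 1→2  ** P0@[35:36]
i=37 'b': node 2→1 (fail-walked)  ** P3@[37:37]
i=38 'c': node 1→3  ** P1@[37:38]
i=39 'c': node 3→0 (fail-walked)
i=40 'a': node 0→4
i=41 'd': node 4→5  ** P2@[40:41]
i=42 'b': node 5→1 (fail-walked)  ** P3@[42:42]
i=43 'b': node 1→1 (fail-walked)  ** P3@[43:43]

Matches: [[4,3],[5,0],[6,3],[7,0],[9,2],[10,3],[11,1],[13,3],[14,0],[15,3],[16,3],[17,1],[19,3],[21,2],[22,3],[23,0],[25,2],[28,4],[29,3],[30,0],[31,3],[32,0],[34,4],[35,3],[36,0],[37,3],[38,1],[41,2],[42,3],[43,3]]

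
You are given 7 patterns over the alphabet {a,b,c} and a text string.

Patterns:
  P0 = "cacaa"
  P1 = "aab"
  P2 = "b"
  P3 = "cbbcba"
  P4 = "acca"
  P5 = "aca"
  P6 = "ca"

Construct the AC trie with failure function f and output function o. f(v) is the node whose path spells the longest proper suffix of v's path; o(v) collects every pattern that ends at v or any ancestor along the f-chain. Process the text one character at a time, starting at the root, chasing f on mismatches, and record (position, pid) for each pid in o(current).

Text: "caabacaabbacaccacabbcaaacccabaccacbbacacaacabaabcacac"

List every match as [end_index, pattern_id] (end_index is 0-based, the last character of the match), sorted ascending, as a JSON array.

Construct AC machine:
Trie (insert patterns):
  0='ε' goto a→6 b→9 c→1
  1='c' goto a→2 b→10
  2='ca' goto c→3  ←P6
  3='cac' goto a→4
  4='caca' goto a→5
  5='cacaa' goto ·  ←P0
  6='a' goto a→7 c→15
  7='aa' goto b→8
  8='aab' goto ·  ←P1
  9='b' goto ·  ←P2
  10='cb' goto b→11
  11='cbb' goto c→12
  12='cbbc' goto b→13
  13='cbbcb' goto a→14
  14='cbbcba' goto ·  ←P3
  15='ac' goto a→18 c→16
  16='acc' goto a→17
  17='acca' goto ·  ←P4
  18='aca' goto ·  ←P5

Failure links (BFS by depth):
  fail(1) 'c': from fail(0)=0 chase 'c': 0 ⇒ 0;  out=∅∪out(0)=∅
  fail(6) 'a': from fail(0)=0 chase 'a': 0 ⇒ 0;  out=∅∪out(0)=∅
  fail(9) 'b': from fail(0)=0 chase 'b': 0 ⇒ 0;  out={2}∪out(0)={2}
  fail(2) 'ca': from fail(1)=0 chase 'a': 0 ⇒ 6;  out={6}∪out(6)={6}
  fail(7) 'aa': from fail(6)=0 chase 'a': 0 ⇒ 6;  out=∅∪out(6)=∅
  fail(10) 'cb': from fail(1)=0 chase 'b': 0 ⇒ 9;  out=∅∪out(9)={2}
  fail(15) 'ac': from fail(6)=0 chase 'c': 0 ⇒ 1;  out=∅∪out(1)=∅
  fail(3) 'cac': from fail(2)=6 chase 'c': 6 ⇒ 15;  out=∅∪out(15)=∅
  fail(8) 'aab': from fail(7)=6 chase 'b': 6→0 ⇒ 9;  out={1}∪out(9)={1,2}
  fail(11) 'cbb': from fail(10)=9 chase 'b': 9→0 ⇒ 9;  out=∅∪out(9)={2}
  fail(16) 'acc': from fail(15)=1 chase 'c': 1→0 ⇒ 1;  out=∅∪out(1)=∅
  fail(18) 'aca': from fail(15)=1 chase 'a': 1 ⇒ 2;  out={5}∪out(2)={5,6}
  fail(4) 'caca': from fail(3)=15 chase 'a': 15 ⇒ 18;  out=∅∪out(18)={5,6}
  fail(12) 'cbbc': from fail(11)=9 chase 'c': 9→0 ⇒ 1;  out=∅∪out(1)=∅
  fail(17) 'acca': from fail(16)=1 chase 'a': 1 ⇒ 2;  out={4}∪out(2)={4,6}
  fail(5) 'cacaa': from fail(4)=18 chase 'a': 18→2→6 ⇒ 7;  out={0}∪out(7)={0}
  fail(13) 'cbbcb': from fail(12)=1 chase 'b': 1 ⇒ 10;  out=∅∪out(10)={2}
  fail(14) 'cbbcba': from fail(13)=10 chase 'a': 10→9→0 ⇒ 6;  out={3}∪out(6)={3}

Run:
i=0 'c': node 0→1
i=1 'a': node 1→2  ** P6@[0:1]
i=2 'a': node 2→7 (via fail)
i=3 'b': node 7→8  ** P1@[1:3],P2@[3:3]
i=4 'a': node 8→6 (via fail)
i=5 'c': node 6→15
i=6 'a': node 15→18  ** P5@[4:6],P6@[5:6]
i=7 'a': node 18→7 (via fail)
i=8 'b': node 7→8  ** P1@[6:8],P2@[8:8]
i=9 'b': node 8→9 (via fail)  ** P2@[9:9]
i=10 'a': node 9→6 (via fail)
i=11 'c': node 6→15
i=12 'a': node 15→18  ** P5@[10:12],P6@[11:12]
i=13 'c': node 18→3 (via fail)
i=14 'c': node 3→16 (via fail)
i=15 'a': node 16→17  ** P4@[12:15],P6@[14:15]
i=16 'c': node 17→3 (via fail)
i=17 'a': node 3→4  ** P5@[15:17],P6@[16:17]
i=18 'b': node 4→9 (via fail)  ** P2@[18:18]
i=19 'b': node 9→9 (via fail)  ** P2@[19:19]
i=20 'c': node 9→1 (via fail)
i=21 'a': node 1→2  ** P6@[20:21]
i=22 'a': node 2→7 (via fail)
i=23 'a': node 7→7 (via fail)
i=24 'c': node 7→15 (via fail)
i=25 'c': node 15→16
i=26 'c': node 16→1 (via fail)
i=27 'a': node 1→2  ** P6@[26:27]
i=28 'b': node 2→9 (via fail)  ** P2@[28:28]
i=29 'a': node 9→6 (via fail)
i=30 'c': node 6→15
i=31 'c': node 15→16
i=32 'a': node 16→17  ** P4@[29:32],P6@[31:32]
i=33 'c': node 17→3 (via fail)
i=34 'b': node 3→10 (via fail)  ** P2@[34:34]
i=35 'b': node 10→11  ** P2@[35:35]
i=36 'a': node 11→6 (via fail)
i=37 'c': node 6→15
i=38 'a': node 15→18  ** P5@[36:38],P6@[37:38]
i=39 'c': node 18→3 (via fail)
i=40 'a': node 3→4  ** P5@[38:40],P6@[39:40]
i=41 'a': node 4→5  ** P0@[37:41]
i=42 'c': node 5→15 (via fail)
i=43 'a': node 15→18  ** P5@[41:43],P6@[42:43]
i=44 'b': node 18→9 (via fail)  ** P2@[44:44]
i=45 'a': node 9→6 (via fail)
i=46 'a': node 6→7
i=47 'b': node 7→8  ** P1@[45:47],P2@[47:47]
i=48 'c': node 8→1 (via fail)
i=49 'a': node 1→2  ** P6@[48:49]
i=50 'c': node 2→3
i=51 'a': node 3→4  ** P5@[49:51],P6@[50:51]
i=52 'c': node 4→3 (via fail)

Result: [[1,6],[3,1],[3,2],[6,5],[6,6],[8,1],[8,2],[9,2],[12,5],[12,6],[15,4],[15,6],[17,5],[17,6],[18,2],[19,2],[21,6],[27,6],[28,2],[32,4],[32,6],[34,2],[35,2],[38,5],[38,6],[40,5],[40,6],[41,0],[43,5],[43,6],[44,2],[47,1],[47,2],[49,6],[51,5],[51,6]]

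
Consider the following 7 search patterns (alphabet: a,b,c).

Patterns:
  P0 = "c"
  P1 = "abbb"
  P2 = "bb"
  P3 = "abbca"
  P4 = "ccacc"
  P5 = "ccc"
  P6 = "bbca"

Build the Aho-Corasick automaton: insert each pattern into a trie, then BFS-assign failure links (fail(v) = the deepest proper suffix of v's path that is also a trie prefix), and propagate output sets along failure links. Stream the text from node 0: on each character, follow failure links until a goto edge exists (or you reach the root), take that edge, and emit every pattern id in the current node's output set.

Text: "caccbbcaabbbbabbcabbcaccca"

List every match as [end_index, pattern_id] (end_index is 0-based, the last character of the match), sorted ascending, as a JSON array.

Construct AC machine:
Trie (insert patterns):
  0='ε' goto a→2 b→6 c→1
  1='c' goto c→10  ←P0
  2='a' goto b→3
  3='ab' goto b→4
  4='abb' goto b→5 c→8
  5='abbb' goto ·  ←P1
  6='b' goto b→7
  7='bb' goto c→15  ←P2
  8='abbc' goto a→9
  9='abbca' goto ·  ←P3
  10='cc' goto a→11 c→14
  11='cca' goto c→12
  12='ccac' goto c→13
  13='ccacc' goto ·  ←P4
  14='ccc' goto ·  ←P5
  15='bbc' goto a→16
  16='bbca' goto ·  ←P6

BFS fail/out derivation:
  n1('c'): parent n0 fail=0; on 'c' 0 → fail=0;  out {0}∪∅={0}
  n2('a'): parent n0 fail=0; on 'a' 0 → fail=0;  out ∅∪∅=∅
  n6('b'): parent n0 fail=0; on 'b' 0 → fail=0;  out ∅∪∅=∅
  n3('ab'): parent n2 fail=0; on 'b' 0 → fail=6;  out ∅∪∅=∅
  n7('bb'): parent n6 fail=0; on 'b' 0 → fail=6;  out {2}∪∅={2}
  n10('cc'): parent n1 fail=0; on 'c' 0 → fail=1;  out ∅∪{0}={0}
  n4('abb'): parent n3 fail=6; on 'b' 6 → fail=7;  out ∅∪{2}={2}
  n11('cca'): parent n10 fail=1; on 'a' 1→0 → fail=2;  out ∅∪∅=∅
  n14('ccc'): parent n10 fail=1; on 'c' 1 → fail=10;  out {5}∪{0}={0,5}
  n15('bbc'): parent n7 fail=6; on 'c' 6→0 → fail=1;  out ∅∪{0}={0}
  n5('abbb'): parent n4 fail=7; on 'b' 7→6 → fail=7;  out {1}∪{2}={1,2}
  n8('abbc'): parent n4 fail=7; on 'c' 7 → fail=15;  out ∅∪{0}={0}
  n12('ccac'): parent n11 fail=2; on 'c' 2→0 → fail=1;  out ∅∪{0}={0}
  n16('bbca'): parent n15 fail=1; on 'a' 1→0 → fail=2;  out {6}∪∅={6}
  n9('abbca'): parent n8 fail=15; on 'a' 15 → fail=16;  out {3}∪{6}={3,6}
  n13('ccacc'): parent n12 fail=1; on 'c' 1 → fail=10;  out {4}∪{0}={0,4}

Run:
[0] read 'c'  n0⇒n1  emit P0@[0:0]
[1] read 'a'  n1⇒n2 ·f
[2] read 'c'  n2⇒n1 ·f  emit P0@[2:2]
[3] read 'c'  n1⇒n10  emit P0@[3:3]
[4] read 'b'  n10⇒n6 ·f
[5] read 'b'  n6⇒n7  emit P2@[4:5]
[6] read 'c'  n7⇒n15  emit P0@[6:6]
[7] read 'a'  n15⇒n16  emit P6@[4:7]
[8] read 'a'  n16⇒n2 ·f
[9] read 'b'  n2⇒n3
[10] read 'b'  n3⇒n4  emit P2@[9:10]
[11] read 'b'  n4⇒n5  emit P1@[8:11],P2@[10:11]
[12] read 'b'  n5⇒n7 ·f  emit P2@[11:12]
[13] read 'a'  n7⇒n2 ·f
[14] read 'b'  n2⇒n3
[15] read 'b'  n3⇒n4  emit P2@[14:15]
[16] read 'c'  n4⇒n8  emit P0@[16:16]
[17] read 'a'  n8⇒n9  emit P3@[13:17],P6@[14:17]
[18] read 'b'  n9⇒n3 ·f
[19] read 'b'  n3⇒n4  emit P2@[18:19]
[20] read 'c'  n4⇒n8  emit P0@[20:20]
[21] read 'a'  n8⇒n9  emit P3@[17:21],P6@[18:21]
[22] read 'c'  n9⇒n1 ·f  emit P0@[22:22]
[23] read 'c'  n1⇒n10  emit P0@[23:23]
[24] read 'c'  n10⇒n14  emit P0@[24:24],P5@[22:24]
[25] read 'a'  n14⇒n11 ·f

All matches (sorted): [[0,0],[2,0],[3,0],[5,2],[6,0],[7,6],[10,2],[11,1],[11,2],[12,2],[15,2],[16,0],[17,3],[17,6],[19,2],[20,0],[21,3],[21,6],[22,0],[23,0],[24,0],[24,5]]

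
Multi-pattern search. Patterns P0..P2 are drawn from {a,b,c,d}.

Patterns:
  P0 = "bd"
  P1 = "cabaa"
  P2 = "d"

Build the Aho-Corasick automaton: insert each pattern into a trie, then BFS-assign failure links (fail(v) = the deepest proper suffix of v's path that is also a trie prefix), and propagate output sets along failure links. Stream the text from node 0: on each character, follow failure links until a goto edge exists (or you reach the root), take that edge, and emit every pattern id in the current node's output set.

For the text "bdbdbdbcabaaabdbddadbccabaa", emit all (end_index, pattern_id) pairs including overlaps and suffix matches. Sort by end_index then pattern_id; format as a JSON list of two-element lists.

Build automaton:
Trie nodes:
  0='ε' goto b→1 c→3 d→8
  1='b' goto d→2
  2='bd' goto ·  ←P0
  3='c' goto a→4
  4='ca' goto b→5
  5='cab' goto a→6
  6='caba' goto a→7
  7='cabaa' goto ·  ←P1
  8='d' goto ·  ←P2

BFS fail/out derivation:
  fail(1) 'b': from fail(0)=0 chase 'b': 0 ⇒ 0;  out=∅∪out(0)=∅
  fail(3) 'c': from fail(0)=0 chase 'c': 0 ⇒ 0;  out=∅∪out(0)=∅
  fail(8) 'd': from fail(0)=0 chase 'd': 0 ⇒ 0;  out={2}∪out(0)={2}
  fail(2) 'bd': from fail(1)=0 chase 'd': 0 ⇒ 8;  out={0}∪out(8)={0,2}
  fail(4) 'ca': from fail(3)=0 chase 'a': 0 ⇒ 0;  out=∅∪out(0)=∅
  fail(5) 'cab': from fail(4)=0 chase 'b': 0 ⇒ 1;  out=∅∪out(1)=∅
  fail(6) 'caba': from fail(5)=1 chase 'a': 1→0 ⇒ 0;  out=∅∪out(0)=∅
  fail(7) 'cabaa': from fail(6)=0 chase 'a': 0 ⇒ 0;  out={1}∪out(0)={1}

Scan:
[0] read 'b'  n0⇒n1
[1] read 'd'  n1⇒n2  emit P0@[0:1],P2@[1:1]
[2] read 'b'  n2⇒n1 ·f
[3] read 'd'  n1⇒n2  emit P0@[2:3],P2@[3:3]
[4] read 'b'  n2⇒n1 ·f
[5] read 'd'  n1⇒n2  emit P0@[4:5],P2@[5:5]
[6] read 'b'  n2⇒n1 ·f
[7] read 'c'  n1⇒n3 ·f
[8] read 'a'  n3⇒n4
[9] read 'b'  n4⇒n5
[10] read 'a'  n5⇒n6
[11] read 'a'  n6⇒n7  emit P1@[7:11]
[12] read 'a'  n7⇒n0 ·f
[13] read 'b'  n0⇒n1
[14] read 'd'  n1⇒n2  emit P0@[13:14],P2@[14:14]
[15] read 'b'  n2⇒n1 ·f
[16] read 'd'  n1⇒n2  emit P0@[15:16],P2@[16:16]
[17] read 'd'  n2⇒n8 ·f  emit P2@[17:17]
[18] read 'a'  n8⇒n0 ·f
[19] read 'd'  n0⇒n8  emit P2@[19:19]
[20] read 'b'  n8⇒n1 ·f
[21] read 'c'  n1⇒n3 ·f
[22] read 'c'  n3⇒n3 ·f
[23] read 'a'  n3⇒n4
[24] read 'b'  n4⇒n5
[25] read 'a'  n5⇒n6
[26] read 'a'  n6⇒n7  emit P1@[22:26]

Matches: [[1,0],[1,2],[3,0],[3,2],[5,0],[5,2],[11,1],[14,0],[14,2],[16,0],[16,2],[17,2],[19,2],[26,1]]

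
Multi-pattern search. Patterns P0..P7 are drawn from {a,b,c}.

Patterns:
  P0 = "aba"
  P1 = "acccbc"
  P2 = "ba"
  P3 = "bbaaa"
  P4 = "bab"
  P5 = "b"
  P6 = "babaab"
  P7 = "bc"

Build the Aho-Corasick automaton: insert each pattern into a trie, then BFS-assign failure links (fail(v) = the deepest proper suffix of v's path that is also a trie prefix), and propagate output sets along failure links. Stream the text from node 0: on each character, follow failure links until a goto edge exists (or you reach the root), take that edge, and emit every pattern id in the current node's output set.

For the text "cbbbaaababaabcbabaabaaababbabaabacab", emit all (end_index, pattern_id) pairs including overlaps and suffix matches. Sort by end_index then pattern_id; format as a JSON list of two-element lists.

Build:
Trie nodes:
  n0 'ε': a→1 b→9
  n1 'a': b→2 c→4
  n2 'ab': a→3
  n3 'aba': ·  [P0 ends]
  n4 'ac': c→5
  n5 'acc': c→6
  n6 'accc': b→7
  n7 'acccb': c→8
  n8 'acccbc': ·  [P1 ends]
  n9 'b': a→10 b→11 c→19  [P5 ends]
  n10 'ba': b→15  [P2 ends]
  n11 'bb': a→12
  n12 'bba': a→13
  n13 'bbaa': a→14
  n14 'bbaaa': ·  [P3 ends]
  n15 'bab': a→16  [P4 ends]
  n16 'baba': a→17
  n17 'babaa': b→18
  n18 'babaab': ·  [P6 ends]
  n19 'bc': ·  [P7 ends]

Failure links (BFS by depth):
  n1('a'): parent n0 fail=0; on 'a' 0 → fail=0;  out ∅∪∅=∅
  n9('b'): parent n0 fail=0; on 'b' 0 → fail=0;  out {5}∪∅={5}
  n2('ab'): parent n1 fail=0; on 'b' 0 → fail=9;  out ∅∪{5}={5}
  n4('ac'): parent n1 fail=0; on 'c' 0 → fail=0;  out ∅∪∅=∅
  n10('ba'): parent n9 fail=0; on 'a' 0 → fail=1;  out {2}∪∅={2}
  n11('bb'): parent n9 fail=0; on 'b' 0 → fail=9;  out ∅∪{5}={5}
  n19('bc'): parent n9 fail=0; on 'c' 0 → fail=0;  out {7}∪∅={7}
  n3('aba'): parent n2 fail=9; on 'a' 9 → fail=10;  out {0}∪{2}={0,2}
  n5('acc'): parent n4 fail=0; on 'c' 0 → fail=0;  out ∅∪∅=∅
  n12('bba'): parent n11 fail=9; on 'a' 9 → fail=10;  out ∅∪{2}={2}
  n15('bab'): parent n10 fail=1; on 'b' 1 → fail=2;  out {4}∪{5}={4,5}
  n6('accc'): parent n5 fail=0; on 'c' 0 → fail=0;  out ∅∪∅=∅
  n13('bbaa'): parent n12 fail=10; on 'a' 10→1→0 → fail=1;  out ∅∪∅=∅
  n16('baba'): parent n15 fail=2; on 'a' 2 → fail=3;  out ∅∪{0,2}={0,2}
  n7('acccb'): parent n6 fail=0; on 'b' 0 → fail=9;  out ∅∪{5}={5}
  n14('bbaaa'): parent n13 fail=1; on 'a' 1→0 → fail=1;  out {3}∪∅={3}
  n17('babaa'): parent n16 fail=3; on 'a' 3→10→1→0 → fail=1;  out ∅∪∅=∅
  n8('acccbc'): parent n7 fail=9; on 'c' 9 → fail=19;  out {1}∪{7}={1,7}
  n18('babaab'): parent n17 fail=1; on 'b' 1 → fail=2;  out {6}∪{5}={5,6}

Scan:
i=0 'c': node 0→0
i=1 'b': node 0→9  → match P5@[1:1]
i=2 'b': node 9→11  → match P5@[2:2]
i=3 'b': node 11→11 (via fail)  → match P5@[3:3]
i=4 'a': node 11→12  → match P2@[3:4]
i=5 'a': node 12→13
i=6 'a': node 13→14  → match P3@[2:6]
i=7 'b': node 14→2 (via fail)  → match P5@[7:7]
i=8 'a': node 2→3  → match P0@[6:8],P2@[7:8]
i=9 'b': node 3→15 (via fail)  → match P4@[7:9],P5@[9:9]
i=10 'a': node 15→16  → match P0@[8:10],P2@[9:10]
i=11 'a': node 16→17
i=12 'b': node 17→18  → match P5@[12:12],P6@[7:12]
i=13 'c': node 18→19 (via fail)  → match P7@[12:13]
i=14 'b': node 19→9 (via fail)  → match P5@[14:14]
i=15 'a': node 9→10  → match P2@[14:15]
i=16 'b': node 10→15  → match P4@[14:16],P5@[16:16]
i=17 'a': node 15→16  → match P0@[15:17],P2@[16:17]
i=18 'a': node 16→17
i=19 'b': node 17→18  → match P5@[19:19],P6@[14:19]
i=20 'a': node 18→3 (via fail)  → match P0@[18:20],P2@[19:20]
i=21 'a': node 3→1 (via fail)
i=22 'a': node 1→1 (via fail)
i=23 'b': node 1→2  → match P5@[23:23]
i=24 'a': node 2→3  → match P0@[22:24],P2@[23:24]
i=25 'b': node 3→15 (via fail)  → match P4@[23:25],P5@[25:25]
i=26 'b': node 15→11 (via fail)  → match P5@[26:26]
i=27 'a': node 11→12  → match P2@[26:27]
i=28 'b': node 12→15 (via fail)  → match P4@[26:28],P5@[28:28]
i=29 'a': node 15→16  → match P0@[27:29],P2@[28:29]
i=30 'a': node 16→17
i=31 'b': node 17→18  → match P5@[31:31],P6@[26:31]
i=32 'a': node 18→3 (via fail)  → match P0@[30:32],P2@[31:32]
i=33 'c': node 3→4 (via fail)
i=34 'a': node 4→1 (via fail)
i=35 'b': node 1→2  → match P5@[35:35]

All matches (sorted): [[1,5],[2,5],[3,5],[4,2],[6,3],[7,5],[8,0],[8,2],[9,4],[9,5],[10,0],[10,2],[12,5],[12,6],[13,7],[14,5],[15,2],[16,4],[16,5],[17,0],[17,2],[19,5],[19,6],[20,0],[20,2],[23,5],[24,0],[24,2],[25,4],[25,5],[26,5],[27,2],[28,4],[28,5],[29,0],[29,2],[31,5],[31,6],[32,0],[32,2],[35,5]]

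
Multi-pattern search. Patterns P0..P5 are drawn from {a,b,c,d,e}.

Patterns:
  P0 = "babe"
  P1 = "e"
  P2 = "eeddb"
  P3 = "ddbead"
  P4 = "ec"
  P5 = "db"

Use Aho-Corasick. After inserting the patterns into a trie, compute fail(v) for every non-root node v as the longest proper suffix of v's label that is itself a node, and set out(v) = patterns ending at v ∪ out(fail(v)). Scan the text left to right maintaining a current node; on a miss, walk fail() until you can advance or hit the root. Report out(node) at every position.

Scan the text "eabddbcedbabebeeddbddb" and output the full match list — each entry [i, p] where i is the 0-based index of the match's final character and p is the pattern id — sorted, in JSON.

Construct AC machine:
Trie (insert patterns):
  0='ε' goto b→1 d→10 e→5
  1='b' goto a→2
  2='ba' goto b→3
  3='bab' goto e→4
  4='babe' goto ·  ←P0
  5='e' goto c→16 e→6  ←P1
  6='ee' goto d→7
  7='eed' goto d→8
  8='eedd' goto b→9
  9='eeddb' goto ·  ←P2
  10='d' goto b→17 d→11
  11='dd' goto b→12
  12='ddb' goto e→13
  13='ddbe' goto a→14
  14='ddbea' goto d→15
  15='ddbead' goto ·  ←P3
  16='ec' goto ·  ←P4
  17='db' goto ·  ←P5

BFS fail/out derivation:
  fail(1) 'b': from fail(0)=0 chase 'b': 0 ⇒ 0;  out=∅∪out(0)=∅
  fail(5) 'e': from fail(0)=0 chase 'e': 0 ⇒ 0;  out={1}∪out(0)={1}
  fail(10) 'd': from fail(0)=0 chase 'd': 0 ⇒ 0;  out=∅∪out(0)=∅
  fail(2) 'ba': from fail(1)=0 chase 'a': 0 ⇒ 0;  out=∅∪out(0)=∅
  fail(6) 'ee': from fail(5)=0 chase 'e': 0 ⇒ 5;  out=∅∪out(5)={1}
  fail(11) 'dd': from fail(10)=0 chase 'd': 0 ⇒ 10;  out=∅∪out(10)=∅
  fail(16) 'ec': from fail(5)=0 chase 'c': 0 ⇒ 0;  out={4}∪out(0)={4}
  fail(17) 'db': from fail(10)=0 chase 'b': 0 ⇒ 1;  out={5}∪out(1)={5}
  fail(3) 'bab': from fail(2)=0 chase 'b': 0 ⇒ 1;  out=∅∪out(1)=∅
  fail(7) 'eed': from fail(6)=5 chase 'd': 5→0 ⇒ 10;  out=∅∪out(10)=∅
  fail(12) 'ddb': from fail(11)=10 chase 'b': 10 ⇒ 17;  out=∅∪out(17)={5}
  fail(4) 'babe': from fail(3)=1 chase 'e': 1→0 ⇒ 5;  out={0}∪out(5)={0,1}
  fail(8) 'eedd': from fail(7)=10 chase 'd': 10 ⇒ 11;  out=∅∪out(11)=∅
  fail(13) 'ddbe': from fail(12)=17 chase 'e': 17→1→0 ⇒ 5;  out=∅∪out(5)={1}
  fail(9) 'eeddb': from fail(8)=11 chase 'b': 11 ⇒ 12;  out={2}∪out(12)={2,5}
  fail(14) 'ddbea': from fail(13)=5 chase 'a': 5→0 ⇒ 0;  out=∅∪out(0)=∅
  fail(15) 'ddbead': from fail(14)=0 chase 'd': 0 ⇒ 10;  out={3}∪out(10)={3}

Run:
pos 0 'e': at 5  → match P1@[0:0]
pos 1 'a': at 0 (via fail)
pos 2 'b': at 1
pos 3 'd': at 10 (via fail)
pos 4 'd': at 11
pos 5 'b': at 12  → match P5@[4:5]
pos 6 'c': at 0 (via fail)
pos 7 'e': at 5  → match P1@[7:7]
pos 8 'd': at 10 (via fail)
pos 9 'b': at 17  → match P5@[8:9]
pos 10 'a': at 2 (via fail)
pos 11 'b': at 3
pos 12 'e': at 4  → match P0@[9:12],P1@[12:12]
pos 13 'b': at 1 (via fail)
pos 14 'e': at 5 (via fail)  → match P1@[14:14]
pos 15 'e': at 6  → match P1@[15:15]
pos 16 'd': at 7
pos 17 'd': at 8
pos 18 'b': at 9  → match P2@[14:18],P5@[17:18]
pos 19 'd': at 10 (via fail)
pos 20 'd': at 11
pos 21 'b': at 12  → match P5@[20:21]

Matches: [[0,1],[5,5],[7,1],[9,5],[12,0],[12,1],[14,1],[15,1],[18,2],[18,5],[21,5]]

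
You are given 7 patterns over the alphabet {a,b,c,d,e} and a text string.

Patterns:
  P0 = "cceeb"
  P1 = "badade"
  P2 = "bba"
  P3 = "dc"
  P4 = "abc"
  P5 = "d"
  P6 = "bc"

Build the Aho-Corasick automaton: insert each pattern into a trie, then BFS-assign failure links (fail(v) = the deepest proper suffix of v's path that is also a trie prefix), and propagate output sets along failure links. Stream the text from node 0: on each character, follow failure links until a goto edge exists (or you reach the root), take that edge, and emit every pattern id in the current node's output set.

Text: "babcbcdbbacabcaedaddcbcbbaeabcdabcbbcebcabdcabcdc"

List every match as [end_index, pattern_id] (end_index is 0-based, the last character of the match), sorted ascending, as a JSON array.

Build:
Trie nodes:
  n0 'ε': a→16 b→6 c→1 d→14
  n1 'c': c→2
  n2 'cc': e→3
  n3 'cce': e→4
  n4 'ccee': b→5
  n5 'cceeb': ·  ←P0
  n6 'b': a→7 b→12 c→19
  n7 'ba': d→8
  n8 'bad': a→9
  n9 'bada': d→10
  n10 'badad': e→11
  n11 'badade': ·  ←P1
  n12 'bb': a→13
  n13 'bba': ·  ←P2
  n14 'd': c→15  ←P5
  n15 'dc': ·  ←P3
  n16 'a': b→17
  n17 'ab': c→18
  n18 'abc': ·  ←P4
  n19 'bc': ·  ←P6

Failure links (BFS by depth):
  fail(1) 'c': from fail(0)=0 chase 'c': 0 ⇒ 0;  out=∅∪out(0)=∅
  fail(6) 'b': from fail(0)=0 chase 'b': 0 ⇒ 0;  out=∅∪out(0)=∅
  fail(14) 'd': from fail(0)=0 chase 'd': 0 ⇒ 0;  out={5}∪out(0)={5}
  fail(16) 'a': from fail(0)=0 chase 'a': 0 ⇒ 0;  out=∅∪out(0)=∅
  fail(2) 'cc': from fail(1)=0 chase 'c': 0 ⇒ 1;  out=∅∪out(1)=∅
  fail(7) 'ba': from fail(6)=0 chase 'a': 0 ⇒ 16;  out=∅∪out(16)=∅
  fail(12) 'bb': from fail(6)=0 chase 'b': 0 ⇒ 6;  out=∅∪out(6)=∅
  fail(15) 'dc': from fail(14)=0 chase 'c': 0 ⇒ 1;  out={3}∪out(1)={3}
  fail(17) 'ab': from fail(16)=0 chase 'b': 0 ⇒ 6;  out=∅∪out(6)=∅
  fail(19) 'bc': from fail(6)=0 chase 'c': 0 ⇒ 1;  out={6}∪out(1)={6}
  fail(3) 'cce': from fail(2)=1 chase 'e': 1→0 ⇒ 0;  out=∅∪out(0)=∅
  fail(8) 'bad': from fail(7)=16 chase 'd': 16→0 ⇒ 14;  out=∅∪out(14)={5}
  fail(13) 'bba': from fail(12)=6 chase 'a': 6 ⇒ 7;  out={2}∪out(7)={2}
  fail(18) 'abc': from fail(17)=6 chase 'c': 6 ⇒ 19;  out={4}∪out(19)={4,6}
  fail(4) 'ccee': from fail(3)=0 chase 'e': 0 ⇒ 0;  out=∅∪out(0)=∅
  fail(9) 'bada': from fail(8)=14 chase 'a': 14→0 ⇒ 16;  out=∅∪out(16)=∅
  fail(5) 'cceeb': from fail(4)=0 chase 'b': 0 ⇒ 6;  out={0}∪out(6)={0}
  fail(10) 'badad': from fail(9)=16 chase 'd': 16→0 ⇒ 14;  out=∅∪out(14)={5}
  fail(11) 'badade': from fail(10)=14 chase 'e': 14→0 ⇒ 0;  out={1}∪out(0)={1}

Run:
i=0 'b': node 0→6
i=1 'a': node 6→7
i=2 'b': node 7→17 (via fail)
i=3 'c': node 17→18  emit P4@[1:3],P6@[2:3]
i=4 'b': node 18→6 (via fail)
i=5 'c': node 6→19  emit P6@[4:5]
i=6 'd': node 19→14 (via fail)  emit P5@[6:6]
i=7 'b': node 14→6 (via fail)
i=8 'b': node 6→12
i=9 'a': node 12→13  emit P2@[7:9]
i=10 'c': node 13→1 (via fail)
i=11 'a': node 1→16 (via fail)
i=12 'b': node 16→17
i=13 'c': node 17→18  emit P4@[11:13],P6@[12:13]
i=14 'a': node 18→16 (via fail)
i=15 'e': node 16→0 (via fail)
i=16 'd': node 0→14  emit P5@[16:16]
i=17 'a': node 14→16 (via fail)
i=18 'd': node 16→14 (via fail)  emit P5@[18:18]
i=19 'd': node 14→14 (via fail)  emit P5@[19:19]
i=20 'c': node 14→15  emit P3@[19:20]
i=21 'b': node 15→6 (via fail)
i=22 'c': node 6→19  emit P6@[21:22]
i=23 'b': node 19→6 (via fail)
i=24 'b': node 6→12
i=25 'a': node 12→13  emit P2@[23:25]
i=26 'e': node 13→0 (via fail)
i=27 'a': node 0→16
i=28 'b': node 16→17
i=29 'c': node 17→18  emit P4@[27:29],P6@[28:29]
i=30 'd': node 18→14 (via fail)  emit P5@[30:30]
i=31 'a': node 14→16 (via fail)
i=32 'b': node 16→17
i=33 'c': node 17→18  emit P4@[31:33],P6@[32:33]
i=34 'b': node 18→6 (via fail)
i=35 'b': node 6→12
i=36 'c': node 12→19 (via fail)  emit P6@[35:36]
i=37 'e': node 19→0 (via fail)
i=38 'b': node 0→6
i=39 'c': node 6→19  emit P6@[38:39]
i=40 'a': node 19→16 (via fail)
i=41 'b': node 16→17
i=42 'd': node 17→14 (via fail)  emit P5@[42:42]
i=43 'c': node 14→15  emit P3@[42:43]
i=44 'a': node 15→16 (via fail)
i=45 'b': node 16→17
i=46 'c': node 17→18  emit P4@[44:46],P6@[45:46]
i=47 'd': node 18→14 (via fail)  emit P5@[47:47]
i=48 'c': node 14→15  emit P3@[47:48]

All matches (sorted): [[3,4],[3,6],[5,6],[6,5],[9,2],[13,4],[13,6],[16,5],[18,5],[19,5],[20,3],[22,6],[25,2],[29,4],[29,6],[30,5],[33,4],[33,6],[36,6],[39,6],[42,5],[43,3],[46,4],[46,6],[47,5],[48,3]]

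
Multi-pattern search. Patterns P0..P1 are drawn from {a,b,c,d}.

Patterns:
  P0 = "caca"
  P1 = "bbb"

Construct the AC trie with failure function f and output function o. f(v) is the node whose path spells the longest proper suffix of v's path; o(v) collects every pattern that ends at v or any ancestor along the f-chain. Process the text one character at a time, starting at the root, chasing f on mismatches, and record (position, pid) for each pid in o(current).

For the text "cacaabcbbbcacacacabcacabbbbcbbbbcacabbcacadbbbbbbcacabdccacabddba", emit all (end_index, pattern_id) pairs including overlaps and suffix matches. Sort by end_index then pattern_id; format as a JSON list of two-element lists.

Construct AC machine:
Trie (insert patterns):
  0='ε' goto b→5 c→1
  1='c' goto a→2
  2='ca' goto c→3
  3='cac' goto a→4
  4='caca' goto ·  [P0 ends]
  5='b' goto b→6
  6='bb' goto b→7
  7='bbb' goto ·  [P1 ends]

Failure links (BFS by depth):
  n1('c'): parent n0 fail=0; on 'c' 0 → fail=0;  out ∅∪∅=∅
  n5('b'): parent n0 fail=0; on 'b' 0 → fail=0;  out ∅∪∅=∅
  n2('ca'): parent n1 fail=0; on 'a' 0 → fail=0;  out ∅∪∅=∅
  n6('bb'): parent n5 fail=0; on 'b' 0 → fail=5;  out ∅∪∅=∅
  n3('cac'): parent n2 fail=0; on 'c' 0 → fail=1;  out ∅∪∅=∅
  n7('bbb'): parent n6 fail=5; on 'b' 5 → fail=6;  out {1}∪∅={1}
  n4('caca'): parent n3 fail=1; on 'a' 1 → fail=2;  out {0}∪∅={0}

Text stream:
pos 0 'c': at 1
pos 1 'a': at 2
pos 2 'c': at 3
pos 3 'a': at 4  emit P0@[0:3]
pos 4 'a': at 0 (via fail)
pos 5 'b': at 5
pos 6 'c': at 1 (via fail)
pos 7 'b': at 5 (via fail)
pos 8 'b': at 6
pos 9 'b': at 7  emit P1@[7:9]
pos 10 'c': at 1 (via fail)
pos 11 'a': at 2
pos 12 'c': at 3
pos 13 'a': at 4  emit P0@[10:13]
pos 14 'c': at 3 (via fail)
pos 15 'a': at 4  emit P0@[12:15]
pos 16 'c': at 3 (via fail)
pos 17 'a': at 4  emit P0@[14:17]
pos 18 'b': at 5 (via fail)
pos 19 'c': at 1 (via fail)
pos 20 'a': at 2
pos 21 'c': at 3
pos 22 'a': at 4  emit P0@[19:22]
pos 23 'b': at 5 (via fail)
pos 24 'b': at 6
pos 25 'b': at 7  emit P1@[23:25]
pos 26 'b': at 7 (via fail)  emit P1@[24:26]
pos 27 'c': at 1 (via fail)
pos 28 'b': at 5 (via fail)
pos 29 'b': at 6
pos 30 'b': at 7  emit P1@[28:30]
pos 31 'b': at 7 (via fail)  emit P1@[29:31]
pos 32 'c': at 1 (via fail)
pos 33 'a': at 2
pos 34 'c': at 3
pos 35 'a': at 4  emit P0@[32:35]
pos 36 'b': at 5 (via fail)
pos 37 'b': at 6
pos 38 'c': at 1 (via fail)
pos 39 'a': at 2
pos 40 'c': at 3
pos 41 'a': at 4  emit P0@[38:41]
pos 42 'd': at 0 (via fail)
pos 43 'b': at 5
pos 44 'b': at 6
pos 45 'b': at 7  emit P1@[43:45]
pos 46 'b': at 7 (via fail)  emit P1@[44:46]
pos 47 'b': at 7 (via fail)  emit P1@[45:47]
pos 48 'b': at 7 (via fail)  emit P1@[46:48]
pos 49 'c': at 1 (via fail)
pos 50 'a': at 2
pos 51 'c': at 3
pos 52 'a': at 4  emit P0@[49:52]
pos 53 'b': at 5 (via fail)
pos 54 'd': at 0 (via fail)
pos 55 'c': at 1
pos 56 'c': at 1 (via fail)
pos 57 'a': at 2
pos 58 'c': at 3
pos 59 'a': at 4  emit P0@[56:59]
pos 60 'b': at 5 (via fail)
pos 61 'd': at 0 (via fail)
pos 62 'd': at 0
pos 63 'b': at 5
pos 64 'a': at 0 (via fail)

Result: [[3,0],[9,1],[13,0],[15,0],[17,0],[22,0],[25,1],[26,1],[30,1],[31,1],[35,0],[41,0],[45,1],[46,1],[47,1],[48,1],[52,0],[59,0]]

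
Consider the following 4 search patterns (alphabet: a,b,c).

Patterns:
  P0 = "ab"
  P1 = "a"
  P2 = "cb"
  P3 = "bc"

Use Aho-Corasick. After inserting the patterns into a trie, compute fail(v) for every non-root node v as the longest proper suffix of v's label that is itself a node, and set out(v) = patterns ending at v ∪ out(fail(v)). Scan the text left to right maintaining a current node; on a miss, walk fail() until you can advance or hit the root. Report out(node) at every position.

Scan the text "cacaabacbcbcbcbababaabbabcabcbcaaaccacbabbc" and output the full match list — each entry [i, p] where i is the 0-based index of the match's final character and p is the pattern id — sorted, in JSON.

Build:
Trie (insert patterns):
  0='ε' goto a→1 b→5 c→3
  1='a' goto b→2  ←P1
  2='ab' goto ·  ←P0
  3='c' goto b→4
  4='cb' goto ·  ←P2
  5='b' goto c→6
  6='bc' goto ·  ←P3

BFS fail/out derivation:
  fail(1) 'a': from fail(0)=0 chase 'a': 0 ⇒ 0;  out={1}∪out(0)={1}
  fail(3) 'c': from fail(0)=0 chase 'c': 0 ⇒ 0;  out=∅∪out(0)=∅
  fail(5) 'b': from fail(0)=0 chase 'b': 0 ⇒ 0;  out=∅∪out(0)=∅
  fail(2) 'ab': from fail(1)=0 chase 'b': 0 ⇒ 5;  out={0}∪out(5)={0}
  fail(4) 'cb': from fail(3)=0 chase 'b': 0 ⇒ 5;  out={2}∪out(5)={2}
  fail(6) 'bc': from fail(5)=0 chase 'c': 0 ⇒ 3;  out={3}∪out(3)={3}

Run:
[0] read 'c'  n0⇒n3
[1] read 'a'  n3⇒n1 ·f  emit P1@[1:1]
[2] read 'c'  n1⇒n3 ·f
[3] read 'a'  n3⇒n1 ·f  emit P1@[3:3]
[4] read 'a'  n1⇒n1 ·f  emit P1@[4:4]
[5] read 'b'  n1⇒n2  emit P0@[4:5]
[6] read 'a'  n2⇒n1 ·f  emit P1@[6:6]
[7] read 'c'  n1⇒n3 ·f
[8] read 'b'  n3⇒n4  emit P2@[7:8]
[9] read 'c'  n4⇒n6 ·f  emit P3@[8:9]
[10] read 'b'  n6⇒n4 ·f  emit P2@[9:10]
[11] read 'c'  n4⇒n6 ·f  emit P3@[10:11]
[12] read 'b'  n6⇒n4 ·f  emit P2@[11:12]
[13] read 'c'  n4⇒n6 ·f  emit P3@[12:13]
[14] read 'b'  n6⇒n4 ·f  emit P2@[13:14]
[15] read 'a'  n4⇒n1 ·f  emit P1@[15:15]
[16] read 'b'  n1⇒n2  emit P0@[15:16]
[17] read 'a'  n2⇒n1 ·f  emit P1@[17:17]
[18] read 'b'  n1⇒n2  emit P0@[17:18]
[19] read 'a'  n2⇒n1 ·f  emit P1@[19:19]
[20] read 'a'  n1⇒n1 ·f  emit P1@[20:20]
[21] read 'b'  n1⇒n2  emit P0@[20:21]
[22] read 'b'  n2⇒n5 ·f
[23] read 'a'  n5⇒n1 ·f  emit P1@[23:23]
[24] read 'b'  n1⇒n2  emit P0@[23:24]
[25] read 'c'  n2⇒n6 ·f  emit P3@[24:25]
[26] read 'a'  n6⇒n1 ·f  emit P1@[26:26]
[27] read 'b'  n1⇒n2  emit P0@[26:27]
[28] read 'c'  n2⇒n6 ·f  emit P3@[27:28]
[29] read 'b'  n6⇒n4 ·f  emit P2@[28:29]
[30] read 'c'  n4⇒n6 ·f  emit P3@[29:30]
[31] read 'a'  n6⇒n1 ·f  emit P1@[31:31]
[32] read 'a'  n1⇒n1 ·f  emit P1@[32:32]
[33] read 'a'  n1⇒n1 ·f  emit P1@[33:33]
[34] read 'c'  n1⇒n3 ·f
[35] read 'c'  n3⇒n3 ·f
[36] read 'a'  n3⇒n1 ·f  emit P1@[36:36]
[37] read 'c'  n1⇒n3 ·f
[38] read 'b'  n3⇒n4  emit P2@[37:38]
[39] read 'a'  n4⇒n1 ·f  emit P1@[39:39]
[40] read 'b'  n1⇒n2  emit P0@[39:40]
[41] read 'b'  n2⇒n5 ·f
[42] read 'c'  n5⇒n6  emit P3@[41:42]

Result: [[1,1],[3,1],[4,1],[5,0],[6,1],[8,2],[9,3],[10,2],[11,3],[12,2],[13,3],[14,2],[15,1],[16,0],[17,1],[18,0],[19,1],[20,1],[21,0],[23,1],[24,0],[25,3],[26,1],[27,0],[28,3],[29,2],[30,3],[31,1],[32,1],[33,1],[36,1],[38,2],[39,1],[40,0],[42,3]]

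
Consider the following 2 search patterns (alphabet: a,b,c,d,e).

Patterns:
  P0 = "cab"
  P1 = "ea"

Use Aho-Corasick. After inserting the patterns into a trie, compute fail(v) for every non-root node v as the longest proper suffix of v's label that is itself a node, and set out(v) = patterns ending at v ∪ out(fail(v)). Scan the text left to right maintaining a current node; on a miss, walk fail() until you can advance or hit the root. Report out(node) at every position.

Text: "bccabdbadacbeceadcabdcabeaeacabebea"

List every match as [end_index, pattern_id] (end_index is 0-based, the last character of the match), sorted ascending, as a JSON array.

Construct AC machine:
Trie (insert patterns):
  n0 'ε': c→1 e→4
  n1 'c': a→2
  n2 'ca': b→3
  n3 'cab': ·  [P0 ends]
  n4 'e': a→5
  n5 'ea': ·  [P1 ends]

Failure links (BFS by depth):
  n1('c'): parent n0 fail=0; on 'c' 0 → fail=0;  out ∅∪∅=∅
  n4('e'): parent n0 fail=0; on 'e' 0 → fail=0;  out ∅∪∅=∅
  n2('ca'): parent n1 fail=0; on 'a' 0 → fail=0;  out ∅∪∅=∅
  n5('ea'): parent n4 fail=0; on 'a' 0 → fail=0;  out {1}∪∅={1}
  n3('cab'): parent n2 fail=0; on 'b' 0 → fail=0;  out {0}∪∅={0}

Run:
i=0 'b': node 0→0
i=1 'c': node 0→1
i=2 'c': node 1→1 (fail-walked)
i=3 'a': node 1→2
i=4 'b': node 2→3  emit P0@[2:4]
i=5 'd': node 3→0 (fail-walked)
i=6 'b': node 0→0
i=7 'a': node 0→0
i=8 'd': node 0→0
i=9 'a': node 0→0
i=10 'c': node 0→1
i=11 'b': node 1→0 (fail-walked)
i=12 'e': node 0→4
i=13 'c': node 4→1 (fail-walked)
i=14 'e': node 1→4 (fail-walked)
i=15 'a': node 4→5  emit P1@[14:15]
i=16 'd': node 5→0 (fail-walked)
i=17 'c': node 0→1
i=18 'a': node 1→2
i=19 'b': node 2→3  emit P0@[17:19]
i=20 'd': node 3→0 (fail-walked)
i=21 'c': node 0→1
i=22 'a': node 1→2
i=23 'b': node 2→3  emit P0@[21:23]
i=24 'e': node 3→4 (fail-walked)
i=25 'a': node 4→5  emit P1@[24:25]
i=26 'e': node 5→4 (fail-walked)
i=27 'a': node 4→5  emit P1@[26:27]
i=28 'c': node 5→1 (fail-walked)
i=29 'a': node 1→2
i=30 'b': node 2→3  emit P0@[28:30]
i=31 'e': node 3→4 (fail-walked)
i=32 'b': node 4→0 (fail-walked)
i=33 'e': node 0→4
i=34 'a': node 4→5  emit P1@[33:34]

All matches (sorted): [[4,0],[15,1],[19,0],[23,0],[25,1],[27,1],[30,0],[34,1]]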